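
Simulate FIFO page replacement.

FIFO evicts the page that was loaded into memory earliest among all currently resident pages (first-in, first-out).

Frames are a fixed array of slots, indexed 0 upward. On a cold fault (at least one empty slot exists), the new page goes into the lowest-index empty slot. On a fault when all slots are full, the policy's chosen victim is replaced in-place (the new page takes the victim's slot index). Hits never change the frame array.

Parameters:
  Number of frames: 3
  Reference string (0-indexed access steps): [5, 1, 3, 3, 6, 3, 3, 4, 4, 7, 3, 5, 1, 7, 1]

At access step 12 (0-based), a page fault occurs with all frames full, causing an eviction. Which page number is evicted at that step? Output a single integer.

Answer: 7

Derivation:
Step 0: ref 5 -> FAULT, frames=[5,-,-]
Step 1: ref 1 -> FAULT, frames=[5,1,-]
Step 2: ref 3 -> FAULT, frames=[5,1,3]
Step 3: ref 3 -> HIT, frames=[5,1,3]
Step 4: ref 6 -> FAULT, evict 5, frames=[6,1,3]
Step 5: ref 3 -> HIT, frames=[6,1,3]
Step 6: ref 3 -> HIT, frames=[6,1,3]
Step 7: ref 4 -> FAULT, evict 1, frames=[6,4,3]
Step 8: ref 4 -> HIT, frames=[6,4,3]
Step 9: ref 7 -> FAULT, evict 3, frames=[6,4,7]
Step 10: ref 3 -> FAULT, evict 6, frames=[3,4,7]
Step 11: ref 5 -> FAULT, evict 4, frames=[3,5,7]
Step 12: ref 1 -> FAULT, evict 7, frames=[3,5,1]
At step 12: evicted page 7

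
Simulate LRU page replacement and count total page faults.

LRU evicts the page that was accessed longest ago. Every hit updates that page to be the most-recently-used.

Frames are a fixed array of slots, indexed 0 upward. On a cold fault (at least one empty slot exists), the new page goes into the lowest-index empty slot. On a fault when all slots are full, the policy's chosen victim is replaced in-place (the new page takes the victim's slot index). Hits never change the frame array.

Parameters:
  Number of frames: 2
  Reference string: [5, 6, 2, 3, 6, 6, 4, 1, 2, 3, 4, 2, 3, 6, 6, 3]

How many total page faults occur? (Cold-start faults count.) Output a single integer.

Step 0: ref 5 → FAULT, frames=[5,-]
Step 1: ref 6 → FAULT, frames=[5,6]
Step 2: ref 2 → FAULT (evict 5), frames=[2,6]
Step 3: ref 3 → FAULT (evict 6), frames=[2,3]
Step 4: ref 6 → FAULT (evict 2), frames=[6,3]
Step 5: ref 6 → HIT, frames=[6,3]
Step 6: ref 4 → FAULT (evict 3), frames=[6,4]
Step 7: ref 1 → FAULT (evict 6), frames=[1,4]
Step 8: ref 2 → FAULT (evict 4), frames=[1,2]
Step 9: ref 3 → FAULT (evict 1), frames=[3,2]
Step 10: ref 4 → FAULT (evict 2), frames=[3,4]
Step 11: ref 2 → FAULT (evict 3), frames=[2,4]
Step 12: ref 3 → FAULT (evict 4), frames=[2,3]
Step 13: ref 6 → FAULT (evict 2), frames=[6,3]
Step 14: ref 6 → HIT, frames=[6,3]
Step 15: ref 3 → HIT, frames=[6,3]
Total faults: 13

Answer: 13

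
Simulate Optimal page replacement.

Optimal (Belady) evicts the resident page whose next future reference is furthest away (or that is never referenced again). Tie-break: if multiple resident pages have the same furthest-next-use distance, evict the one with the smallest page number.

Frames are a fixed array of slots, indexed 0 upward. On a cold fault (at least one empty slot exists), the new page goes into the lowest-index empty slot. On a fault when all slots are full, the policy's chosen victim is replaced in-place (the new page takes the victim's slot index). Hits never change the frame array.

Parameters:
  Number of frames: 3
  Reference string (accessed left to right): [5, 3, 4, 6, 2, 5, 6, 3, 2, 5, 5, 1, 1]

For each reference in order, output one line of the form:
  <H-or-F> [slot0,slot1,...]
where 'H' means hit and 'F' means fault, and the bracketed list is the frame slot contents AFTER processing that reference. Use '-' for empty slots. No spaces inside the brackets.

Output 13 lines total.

F [5,-,-]
F [5,3,-]
F [5,3,4]
F [5,3,6]
F [5,2,6]
H [5,2,6]
H [5,2,6]
F [5,2,3]
H [5,2,3]
H [5,2,3]
H [5,2,3]
F [5,1,3]
H [5,1,3]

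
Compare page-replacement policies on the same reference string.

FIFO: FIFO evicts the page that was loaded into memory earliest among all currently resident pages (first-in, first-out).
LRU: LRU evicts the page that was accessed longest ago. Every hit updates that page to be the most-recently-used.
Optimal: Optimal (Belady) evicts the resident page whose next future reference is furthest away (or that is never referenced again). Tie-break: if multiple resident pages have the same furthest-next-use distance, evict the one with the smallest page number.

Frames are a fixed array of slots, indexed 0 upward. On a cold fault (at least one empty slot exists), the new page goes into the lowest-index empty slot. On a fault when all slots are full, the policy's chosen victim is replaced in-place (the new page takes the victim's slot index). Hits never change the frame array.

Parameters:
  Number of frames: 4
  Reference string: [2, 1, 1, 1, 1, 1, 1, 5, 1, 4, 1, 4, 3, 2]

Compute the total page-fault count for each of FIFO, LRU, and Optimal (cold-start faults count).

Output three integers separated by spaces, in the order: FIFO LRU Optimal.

--- FIFO ---
  step 0: ref 2 -> FAULT, frames=[2,-,-,-] (faults so far: 1)
  step 1: ref 1 -> FAULT, frames=[2,1,-,-] (faults so far: 2)
  step 2: ref 1 -> HIT, frames=[2,1,-,-] (faults so far: 2)
  step 3: ref 1 -> HIT, frames=[2,1,-,-] (faults so far: 2)
  step 4: ref 1 -> HIT, frames=[2,1,-,-] (faults so far: 2)
  step 5: ref 1 -> HIT, frames=[2,1,-,-] (faults so far: 2)
  step 6: ref 1 -> HIT, frames=[2,1,-,-] (faults so far: 2)
  step 7: ref 5 -> FAULT, frames=[2,1,5,-] (faults so far: 3)
  step 8: ref 1 -> HIT, frames=[2,1,5,-] (faults so far: 3)
  step 9: ref 4 -> FAULT, frames=[2,1,5,4] (faults so far: 4)
  step 10: ref 1 -> HIT, frames=[2,1,5,4] (faults so far: 4)
  step 11: ref 4 -> HIT, frames=[2,1,5,4] (faults so far: 4)
  step 12: ref 3 -> FAULT, evict 2, frames=[3,1,5,4] (faults so far: 5)
  step 13: ref 2 -> FAULT, evict 1, frames=[3,2,5,4] (faults so far: 6)
  FIFO total faults: 6
--- LRU ---
  step 0: ref 2 -> FAULT, frames=[2,-,-,-] (faults so far: 1)
  step 1: ref 1 -> FAULT, frames=[2,1,-,-] (faults so far: 2)
  step 2: ref 1 -> HIT, frames=[2,1,-,-] (faults so far: 2)
  step 3: ref 1 -> HIT, frames=[2,1,-,-] (faults so far: 2)
  step 4: ref 1 -> HIT, frames=[2,1,-,-] (faults so far: 2)
  step 5: ref 1 -> HIT, frames=[2,1,-,-] (faults so far: 2)
  step 6: ref 1 -> HIT, frames=[2,1,-,-] (faults so far: 2)
  step 7: ref 5 -> FAULT, frames=[2,1,5,-] (faults so far: 3)
  step 8: ref 1 -> HIT, frames=[2,1,5,-] (faults so far: 3)
  step 9: ref 4 -> FAULT, frames=[2,1,5,4] (faults so far: 4)
  step 10: ref 1 -> HIT, frames=[2,1,5,4] (faults so far: 4)
  step 11: ref 4 -> HIT, frames=[2,1,5,4] (faults so far: 4)
  step 12: ref 3 -> FAULT, evict 2, frames=[3,1,5,4] (faults so far: 5)
  step 13: ref 2 -> FAULT, evict 5, frames=[3,1,2,4] (faults so far: 6)
  LRU total faults: 6
--- Optimal ---
  step 0: ref 2 -> FAULT, frames=[2,-,-,-] (faults so far: 1)
  step 1: ref 1 -> FAULT, frames=[2,1,-,-] (faults so far: 2)
  step 2: ref 1 -> HIT, frames=[2,1,-,-] (faults so far: 2)
  step 3: ref 1 -> HIT, frames=[2,1,-,-] (faults so far: 2)
  step 4: ref 1 -> HIT, frames=[2,1,-,-] (faults so far: 2)
  step 5: ref 1 -> HIT, frames=[2,1,-,-] (faults so far: 2)
  step 6: ref 1 -> HIT, frames=[2,1,-,-] (faults so far: 2)
  step 7: ref 5 -> FAULT, frames=[2,1,5,-] (faults so far: 3)
  step 8: ref 1 -> HIT, frames=[2,1,5,-] (faults so far: 3)
  step 9: ref 4 -> FAULT, frames=[2,1,5,4] (faults so far: 4)
  step 10: ref 1 -> HIT, frames=[2,1,5,4] (faults so far: 4)
  step 11: ref 4 -> HIT, frames=[2,1,5,4] (faults so far: 4)
  step 12: ref 3 -> FAULT, evict 1, frames=[2,3,5,4] (faults so far: 5)
  step 13: ref 2 -> HIT, frames=[2,3,5,4] (faults so far: 5)
  Optimal total faults: 5

Answer: 6 6 5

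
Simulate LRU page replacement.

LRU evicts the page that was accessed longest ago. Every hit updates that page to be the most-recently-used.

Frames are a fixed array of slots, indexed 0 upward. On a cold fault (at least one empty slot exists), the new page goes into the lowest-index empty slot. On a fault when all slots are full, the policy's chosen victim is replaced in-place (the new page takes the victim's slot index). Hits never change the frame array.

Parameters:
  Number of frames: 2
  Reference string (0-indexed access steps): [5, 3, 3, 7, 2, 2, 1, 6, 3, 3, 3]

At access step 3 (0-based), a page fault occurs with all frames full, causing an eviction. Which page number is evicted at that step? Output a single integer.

Answer: 5

Derivation:
Step 0: ref 5 -> FAULT, frames=[5,-]
Step 1: ref 3 -> FAULT, frames=[5,3]
Step 2: ref 3 -> HIT, frames=[5,3]
Step 3: ref 7 -> FAULT, evict 5, frames=[7,3]
At step 3: evicted page 5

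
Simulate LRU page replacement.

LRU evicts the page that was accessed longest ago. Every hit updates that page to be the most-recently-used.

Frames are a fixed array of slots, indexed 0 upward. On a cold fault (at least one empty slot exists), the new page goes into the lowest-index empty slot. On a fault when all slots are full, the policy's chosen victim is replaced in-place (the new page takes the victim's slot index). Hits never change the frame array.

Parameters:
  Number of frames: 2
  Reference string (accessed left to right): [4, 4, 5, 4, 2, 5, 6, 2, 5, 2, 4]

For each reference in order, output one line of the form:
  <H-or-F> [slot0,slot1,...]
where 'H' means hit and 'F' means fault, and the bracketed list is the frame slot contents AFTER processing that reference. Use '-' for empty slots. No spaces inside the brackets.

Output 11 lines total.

F [4,-]
H [4,-]
F [4,5]
H [4,5]
F [4,2]
F [5,2]
F [5,6]
F [2,6]
F [2,5]
H [2,5]
F [2,4]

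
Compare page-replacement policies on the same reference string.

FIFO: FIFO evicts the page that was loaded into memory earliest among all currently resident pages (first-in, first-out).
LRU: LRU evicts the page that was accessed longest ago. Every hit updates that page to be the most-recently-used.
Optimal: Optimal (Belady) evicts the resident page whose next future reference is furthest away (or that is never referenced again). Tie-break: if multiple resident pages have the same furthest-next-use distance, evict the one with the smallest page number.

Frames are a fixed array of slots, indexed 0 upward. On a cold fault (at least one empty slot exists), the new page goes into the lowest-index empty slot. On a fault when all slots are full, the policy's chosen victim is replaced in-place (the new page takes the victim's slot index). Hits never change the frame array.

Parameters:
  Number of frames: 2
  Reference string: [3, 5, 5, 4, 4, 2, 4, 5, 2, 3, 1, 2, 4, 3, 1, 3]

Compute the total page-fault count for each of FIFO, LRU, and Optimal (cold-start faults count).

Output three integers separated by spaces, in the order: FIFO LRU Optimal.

Answer: 11 12 9

Derivation:
--- FIFO ---
  step 0: ref 3 -> FAULT, frames=[3,-] (faults so far: 1)
  step 1: ref 5 -> FAULT, frames=[3,5] (faults so far: 2)
  step 2: ref 5 -> HIT, frames=[3,5] (faults so far: 2)
  step 3: ref 4 -> FAULT, evict 3, frames=[4,5] (faults so far: 3)
  step 4: ref 4 -> HIT, frames=[4,5] (faults so far: 3)
  step 5: ref 2 -> FAULT, evict 5, frames=[4,2] (faults so far: 4)
  step 6: ref 4 -> HIT, frames=[4,2] (faults so far: 4)
  step 7: ref 5 -> FAULT, evict 4, frames=[5,2] (faults so far: 5)
  step 8: ref 2 -> HIT, frames=[5,2] (faults so far: 5)
  step 9: ref 3 -> FAULT, evict 2, frames=[5,3] (faults so far: 6)
  step 10: ref 1 -> FAULT, evict 5, frames=[1,3] (faults so far: 7)
  step 11: ref 2 -> FAULT, evict 3, frames=[1,2] (faults so far: 8)
  step 12: ref 4 -> FAULT, evict 1, frames=[4,2] (faults so far: 9)
  step 13: ref 3 -> FAULT, evict 2, frames=[4,3] (faults so far: 10)
  step 14: ref 1 -> FAULT, evict 4, frames=[1,3] (faults so far: 11)
  step 15: ref 3 -> HIT, frames=[1,3] (faults so far: 11)
  FIFO total faults: 11
--- LRU ---
  step 0: ref 3 -> FAULT, frames=[3,-] (faults so far: 1)
  step 1: ref 5 -> FAULT, frames=[3,5] (faults so far: 2)
  step 2: ref 5 -> HIT, frames=[3,5] (faults so far: 2)
  step 3: ref 4 -> FAULT, evict 3, frames=[4,5] (faults so far: 3)
  step 4: ref 4 -> HIT, frames=[4,5] (faults so far: 3)
  step 5: ref 2 -> FAULT, evict 5, frames=[4,2] (faults so far: 4)
  step 6: ref 4 -> HIT, frames=[4,2] (faults so far: 4)
  step 7: ref 5 -> FAULT, evict 2, frames=[4,5] (faults so far: 5)
  step 8: ref 2 -> FAULT, evict 4, frames=[2,5] (faults so far: 6)
  step 9: ref 3 -> FAULT, evict 5, frames=[2,3] (faults so far: 7)
  step 10: ref 1 -> FAULT, evict 2, frames=[1,3] (faults so far: 8)
  step 11: ref 2 -> FAULT, evict 3, frames=[1,2] (faults so far: 9)
  step 12: ref 4 -> FAULT, evict 1, frames=[4,2] (faults so far: 10)
  step 13: ref 3 -> FAULT, evict 2, frames=[4,3] (faults so far: 11)
  step 14: ref 1 -> FAULT, evict 4, frames=[1,3] (faults so far: 12)
  step 15: ref 3 -> HIT, frames=[1,3] (faults so far: 12)
  LRU total faults: 12
--- Optimal ---
  step 0: ref 3 -> FAULT, frames=[3,-] (faults so far: 1)
  step 1: ref 5 -> FAULT, frames=[3,5] (faults so far: 2)
  step 2: ref 5 -> HIT, frames=[3,5] (faults so far: 2)
  step 3: ref 4 -> FAULT, evict 3, frames=[4,5] (faults so far: 3)
  step 4: ref 4 -> HIT, frames=[4,5] (faults so far: 3)
  step 5: ref 2 -> FAULT, evict 5, frames=[4,2] (faults so far: 4)
  step 6: ref 4 -> HIT, frames=[4,2] (faults so far: 4)
  step 7: ref 5 -> FAULT, evict 4, frames=[5,2] (faults so far: 5)
  step 8: ref 2 -> HIT, frames=[5,2] (faults so far: 5)
  step 9: ref 3 -> FAULT, evict 5, frames=[3,2] (faults so far: 6)
  step 10: ref 1 -> FAULT, evict 3, frames=[1,2] (faults so far: 7)
  step 11: ref 2 -> HIT, frames=[1,2] (faults so far: 7)
  step 12: ref 4 -> FAULT, evict 2, frames=[1,4] (faults so far: 8)
  step 13: ref 3 -> FAULT, evict 4, frames=[1,3] (faults so far: 9)
  step 14: ref 1 -> HIT, frames=[1,3] (faults so far: 9)
  step 15: ref 3 -> HIT, frames=[1,3] (faults so far: 9)
  Optimal total faults: 9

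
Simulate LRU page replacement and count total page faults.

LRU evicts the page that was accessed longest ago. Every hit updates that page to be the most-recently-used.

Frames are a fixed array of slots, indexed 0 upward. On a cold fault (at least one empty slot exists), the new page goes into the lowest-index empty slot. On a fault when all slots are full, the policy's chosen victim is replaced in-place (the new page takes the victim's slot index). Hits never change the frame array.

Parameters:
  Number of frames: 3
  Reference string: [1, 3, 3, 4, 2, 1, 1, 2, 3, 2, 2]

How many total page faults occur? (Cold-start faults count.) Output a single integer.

Step 0: ref 1 → FAULT, frames=[1,-,-]
Step 1: ref 3 → FAULT, frames=[1,3,-]
Step 2: ref 3 → HIT, frames=[1,3,-]
Step 3: ref 4 → FAULT, frames=[1,3,4]
Step 4: ref 2 → FAULT (evict 1), frames=[2,3,4]
Step 5: ref 1 → FAULT (evict 3), frames=[2,1,4]
Step 6: ref 1 → HIT, frames=[2,1,4]
Step 7: ref 2 → HIT, frames=[2,1,4]
Step 8: ref 3 → FAULT (evict 4), frames=[2,1,3]
Step 9: ref 2 → HIT, frames=[2,1,3]
Step 10: ref 2 → HIT, frames=[2,1,3]
Total faults: 6

Answer: 6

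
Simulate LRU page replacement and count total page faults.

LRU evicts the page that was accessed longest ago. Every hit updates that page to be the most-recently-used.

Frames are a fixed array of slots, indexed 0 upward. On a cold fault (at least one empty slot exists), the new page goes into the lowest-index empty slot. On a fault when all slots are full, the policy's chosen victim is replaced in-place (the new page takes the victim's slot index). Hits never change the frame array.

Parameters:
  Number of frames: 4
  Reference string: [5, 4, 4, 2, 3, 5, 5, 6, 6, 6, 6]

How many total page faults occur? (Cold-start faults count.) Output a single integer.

Answer: 5

Derivation:
Step 0: ref 5 → FAULT, frames=[5,-,-,-]
Step 1: ref 4 → FAULT, frames=[5,4,-,-]
Step 2: ref 4 → HIT, frames=[5,4,-,-]
Step 3: ref 2 → FAULT, frames=[5,4,2,-]
Step 4: ref 3 → FAULT, frames=[5,4,2,3]
Step 5: ref 5 → HIT, frames=[5,4,2,3]
Step 6: ref 5 → HIT, frames=[5,4,2,3]
Step 7: ref 6 → FAULT (evict 4), frames=[5,6,2,3]
Step 8: ref 6 → HIT, frames=[5,6,2,3]
Step 9: ref 6 → HIT, frames=[5,6,2,3]
Step 10: ref 6 → HIT, frames=[5,6,2,3]
Total faults: 5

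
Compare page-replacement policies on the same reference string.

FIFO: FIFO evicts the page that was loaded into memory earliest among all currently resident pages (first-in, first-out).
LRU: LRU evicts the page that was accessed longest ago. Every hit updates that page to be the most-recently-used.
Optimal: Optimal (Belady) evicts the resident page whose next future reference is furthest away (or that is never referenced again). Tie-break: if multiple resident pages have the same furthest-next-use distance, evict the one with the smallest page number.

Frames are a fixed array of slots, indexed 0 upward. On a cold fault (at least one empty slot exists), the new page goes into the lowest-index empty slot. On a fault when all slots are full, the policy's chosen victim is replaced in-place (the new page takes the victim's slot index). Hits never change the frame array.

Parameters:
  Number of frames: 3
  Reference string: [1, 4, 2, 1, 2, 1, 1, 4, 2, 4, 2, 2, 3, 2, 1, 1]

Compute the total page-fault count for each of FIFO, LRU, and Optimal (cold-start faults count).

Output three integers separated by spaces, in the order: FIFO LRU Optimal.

Answer: 5 5 4

Derivation:
--- FIFO ---
  step 0: ref 1 -> FAULT, frames=[1,-,-] (faults so far: 1)
  step 1: ref 4 -> FAULT, frames=[1,4,-] (faults so far: 2)
  step 2: ref 2 -> FAULT, frames=[1,4,2] (faults so far: 3)
  step 3: ref 1 -> HIT, frames=[1,4,2] (faults so far: 3)
  step 4: ref 2 -> HIT, frames=[1,4,2] (faults so far: 3)
  step 5: ref 1 -> HIT, frames=[1,4,2] (faults so far: 3)
  step 6: ref 1 -> HIT, frames=[1,4,2] (faults so far: 3)
  step 7: ref 4 -> HIT, frames=[1,4,2] (faults so far: 3)
  step 8: ref 2 -> HIT, frames=[1,4,2] (faults so far: 3)
  step 9: ref 4 -> HIT, frames=[1,4,2] (faults so far: 3)
  step 10: ref 2 -> HIT, frames=[1,4,2] (faults so far: 3)
  step 11: ref 2 -> HIT, frames=[1,4,2] (faults so far: 3)
  step 12: ref 3 -> FAULT, evict 1, frames=[3,4,2] (faults so far: 4)
  step 13: ref 2 -> HIT, frames=[3,4,2] (faults so far: 4)
  step 14: ref 1 -> FAULT, evict 4, frames=[3,1,2] (faults so far: 5)
  step 15: ref 1 -> HIT, frames=[3,1,2] (faults so far: 5)
  FIFO total faults: 5
--- LRU ---
  step 0: ref 1 -> FAULT, frames=[1,-,-] (faults so far: 1)
  step 1: ref 4 -> FAULT, frames=[1,4,-] (faults so far: 2)
  step 2: ref 2 -> FAULT, frames=[1,4,2] (faults so far: 3)
  step 3: ref 1 -> HIT, frames=[1,4,2] (faults so far: 3)
  step 4: ref 2 -> HIT, frames=[1,4,2] (faults so far: 3)
  step 5: ref 1 -> HIT, frames=[1,4,2] (faults so far: 3)
  step 6: ref 1 -> HIT, frames=[1,4,2] (faults so far: 3)
  step 7: ref 4 -> HIT, frames=[1,4,2] (faults so far: 3)
  step 8: ref 2 -> HIT, frames=[1,4,2] (faults so far: 3)
  step 9: ref 4 -> HIT, frames=[1,4,2] (faults so far: 3)
  step 10: ref 2 -> HIT, frames=[1,4,2] (faults so far: 3)
  step 11: ref 2 -> HIT, frames=[1,4,2] (faults so far: 3)
  step 12: ref 3 -> FAULT, evict 1, frames=[3,4,2] (faults so far: 4)
  step 13: ref 2 -> HIT, frames=[3,4,2] (faults so far: 4)
  step 14: ref 1 -> FAULT, evict 4, frames=[3,1,2] (faults so far: 5)
  step 15: ref 1 -> HIT, frames=[3,1,2] (faults so far: 5)
  LRU total faults: 5
--- Optimal ---
  step 0: ref 1 -> FAULT, frames=[1,-,-] (faults so far: 1)
  step 1: ref 4 -> FAULT, frames=[1,4,-] (faults so far: 2)
  step 2: ref 2 -> FAULT, frames=[1,4,2] (faults so far: 3)
  step 3: ref 1 -> HIT, frames=[1,4,2] (faults so far: 3)
  step 4: ref 2 -> HIT, frames=[1,4,2] (faults so far: 3)
  step 5: ref 1 -> HIT, frames=[1,4,2] (faults so far: 3)
  step 6: ref 1 -> HIT, frames=[1,4,2] (faults so far: 3)
  step 7: ref 4 -> HIT, frames=[1,4,2] (faults so far: 3)
  step 8: ref 2 -> HIT, frames=[1,4,2] (faults so far: 3)
  step 9: ref 4 -> HIT, frames=[1,4,2] (faults so far: 3)
  step 10: ref 2 -> HIT, frames=[1,4,2] (faults so far: 3)
  step 11: ref 2 -> HIT, frames=[1,4,2] (faults so far: 3)
  step 12: ref 3 -> FAULT, evict 4, frames=[1,3,2] (faults so far: 4)
  step 13: ref 2 -> HIT, frames=[1,3,2] (faults so far: 4)
  step 14: ref 1 -> HIT, frames=[1,3,2] (faults so far: 4)
  step 15: ref 1 -> HIT, frames=[1,3,2] (faults so far: 4)
  Optimal total faults: 4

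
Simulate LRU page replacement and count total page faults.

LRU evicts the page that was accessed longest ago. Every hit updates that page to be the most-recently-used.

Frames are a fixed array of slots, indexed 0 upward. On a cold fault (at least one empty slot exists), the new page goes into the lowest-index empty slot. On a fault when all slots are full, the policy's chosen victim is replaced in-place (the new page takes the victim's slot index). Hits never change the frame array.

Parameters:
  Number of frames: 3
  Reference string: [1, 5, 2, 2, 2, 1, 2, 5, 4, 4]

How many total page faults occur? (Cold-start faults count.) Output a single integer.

Step 0: ref 1 → FAULT, frames=[1,-,-]
Step 1: ref 5 → FAULT, frames=[1,5,-]
Step 2: ref 2 → FAULT, frames=[1,5,2]
Step 3: ref 2 → HIT, frames=[1,5,2]
Step 4: ref 2 → HIT, frames=[1,5,2]
Step 5: ref 1 → HIT, frames=[1,5,2]
Step 6: ref 2 → HIT, frames=[1,5,2]
Step 7: ref 5 → HIT, frames=[1,5,2]
Step 8: ref 4 → FAULT (evict 1), frames=[4,5,2]
Step 9: ref 4 → HIT, frames=[4,5,2]
Total faults: 4

Answer: 4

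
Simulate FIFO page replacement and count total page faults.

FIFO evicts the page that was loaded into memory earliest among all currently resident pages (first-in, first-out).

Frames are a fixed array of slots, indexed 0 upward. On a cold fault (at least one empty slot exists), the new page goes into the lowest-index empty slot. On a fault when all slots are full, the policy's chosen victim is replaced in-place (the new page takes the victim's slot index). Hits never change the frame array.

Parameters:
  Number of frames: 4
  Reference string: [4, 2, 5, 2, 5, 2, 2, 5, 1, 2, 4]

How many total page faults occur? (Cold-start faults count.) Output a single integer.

Answer: 4

Derivation:
Step 0: ref 4 → FAULT, frames=[4,-,-,-]
Step 1: ref 2 → FAULT, frames=[4,2,-,-]
Step 2: ref 5 → FAULT, frames=[4,2,5,-]
Step 3: ref 2 → HIT, frames=[4,2,5,-]
Step 4: ref 5 → HIT, frames=[4,2,5,-]
Step 5: ref 2 → HIT, frames=[4,2,5,-]
Step 6: ref 2 → HIT, frames=[4,2,5,-]
Step 7: ref 5 → HIT, frames=[4,2,5,-]
Step 8: ref 1 → FAULT, frames=[4,2,5,1]
Step 9: ref 2 → HIT, frames=[4,2,5,1]
Step 10: ref 4 → HIT, frames=[4,2,5,1]
Total faults: 4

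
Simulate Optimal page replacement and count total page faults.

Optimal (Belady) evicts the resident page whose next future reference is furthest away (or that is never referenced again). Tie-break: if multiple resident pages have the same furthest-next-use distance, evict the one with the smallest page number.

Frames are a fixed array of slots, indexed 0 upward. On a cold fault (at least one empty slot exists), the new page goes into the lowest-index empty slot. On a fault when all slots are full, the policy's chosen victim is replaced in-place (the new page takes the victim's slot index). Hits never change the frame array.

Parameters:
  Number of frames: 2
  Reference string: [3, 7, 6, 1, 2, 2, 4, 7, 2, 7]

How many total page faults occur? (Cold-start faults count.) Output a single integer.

Step 0: ref 3 → FAULT, frames=[3,-]
Step 1: ref 7 → FAULT, frames=[3,7]
Step 2: ref 6 → FAULT (evict 3), frames=[6,7]
Step 3: ref 1 → FAULT (evict 6), frames=[1,7]
Step 4: ref 2 → FAULT (evict 1), frames=[2,7]
Step 5: ref 2 → HIT, frames=[2,7]
Step 6: ref 4 → FAULT (evict 2), frames=[4,7]
Step 7: ref 7 → HIT, frames=[4,7]
Step 8: ref 2 → FAULT (evict 4), frames=[2,7]
Step 9: ref 7 → HIT, frames=[2,7]
Total faults: 7

Answer: 7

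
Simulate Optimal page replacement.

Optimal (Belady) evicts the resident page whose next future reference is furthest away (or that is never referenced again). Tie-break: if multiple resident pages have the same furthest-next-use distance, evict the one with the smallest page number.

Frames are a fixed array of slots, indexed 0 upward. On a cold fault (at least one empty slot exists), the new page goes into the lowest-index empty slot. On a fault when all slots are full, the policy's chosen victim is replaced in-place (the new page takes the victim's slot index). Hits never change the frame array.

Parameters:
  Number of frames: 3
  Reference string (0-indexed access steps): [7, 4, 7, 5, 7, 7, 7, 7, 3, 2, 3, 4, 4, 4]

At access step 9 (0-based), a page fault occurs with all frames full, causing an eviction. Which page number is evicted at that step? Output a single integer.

Step 0: ref 7 -> FAULT, frames=[7,-,-]
Step 1: ref 4 -> FAULT, frames=[7,4,-]
Step 2: ref 7 -> HIT, frames=[7,4,-]
Step 3: ref 5 -> FAULT, frames=[7,4,5]
Step 4: ref 7 -> HIT, frames=[7,4,5]
Step 5: ref 7 -> HIT, frames=[7,4,5]
Step 6: ref 7 -> HIT, frames=[7,4,5]
Step 7: ref 7 -> HIT, frames=[7,4,5]
Step 8: ref 3 -> FAULT, evict 5, frames=[7,4,3]
Step 9: ref 2 -> FAULT, evict 7, frames=[2,4,3]
At step 9: evicted page 7

Answer: 7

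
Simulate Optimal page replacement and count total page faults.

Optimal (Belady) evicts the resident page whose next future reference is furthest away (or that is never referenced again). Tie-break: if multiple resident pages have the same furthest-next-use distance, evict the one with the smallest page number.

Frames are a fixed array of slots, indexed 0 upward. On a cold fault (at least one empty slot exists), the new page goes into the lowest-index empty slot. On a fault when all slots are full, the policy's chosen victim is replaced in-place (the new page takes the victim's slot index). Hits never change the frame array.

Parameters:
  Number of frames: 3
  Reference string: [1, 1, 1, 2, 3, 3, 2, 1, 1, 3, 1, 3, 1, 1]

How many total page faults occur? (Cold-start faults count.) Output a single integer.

Step 0: ref 1 → FAULT, frames=[1,-,-]
Step 1: ref 1 → HIT, frames=[1,-,-]
Step 2: ref 1 → HIT, frames=[1,-,-]
Step 3: ref 2 → FAULT, frames=[1,2,-]
Step 4: ref 3 → FAULT, frames=[1,2,3]
Step 5: ref 3 → HIT, frames=[1,2,3]
Step 6: ref 2 → HIT, frames=[1,2,3]
Step 7: ref 1 → HIT, frames=[1,2,3]
Step 8: ref 1 → HIT, frames=[1,2,3]
Step 9: ref 3 → HIT, frames=[1,2,3]
Step 10: ref 1 → HIT, frames=[1,2,3]
Step 11: ref 3 → HIT, frames=[1,2,3]
Step 12: ref 1 → HIT, frames=[1,2,3]
Step 13: ref 1 → HIT, frames=[1,2,3]
Total faults: 3

Answer: 3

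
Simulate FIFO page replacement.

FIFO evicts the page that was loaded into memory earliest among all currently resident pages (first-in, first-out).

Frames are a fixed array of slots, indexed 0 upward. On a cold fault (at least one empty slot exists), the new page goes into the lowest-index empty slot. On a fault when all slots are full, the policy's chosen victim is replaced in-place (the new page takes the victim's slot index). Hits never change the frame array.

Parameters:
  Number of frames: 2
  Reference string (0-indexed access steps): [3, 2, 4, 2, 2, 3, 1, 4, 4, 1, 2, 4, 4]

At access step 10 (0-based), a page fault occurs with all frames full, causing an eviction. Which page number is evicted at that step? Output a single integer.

Answer: 1

Derivation:
Step 0: ref 3 -> FAULT, frames=[3,-]
Step 1: ref 2 -> FAULT, frames=[3,2]
Step 2: ref 4 -> FAULT, evict 3, frames=[4,2]
Step 3: ref 2 -> HIT, frames=[4,2]
Step 4: ref 2 -> HIT, frames=[4,2]
Step 5: ref 3 -> FAULT, evict 2, frames=[4,3]
Step 6: ref 1 -> FAULT, evict 4, frames=[1,3]
Step 7: ref 4 -> FAULT, evict 3, frames=[1,4]
Step 8: ref 4 -> HIT, frames=[1,4]
Step 9: ref 1 -> HIT, frames=[1,4]
Step 10: ref 2 -> FAULT, evict 1, frames=[2,4]
At step 10: evicted page 1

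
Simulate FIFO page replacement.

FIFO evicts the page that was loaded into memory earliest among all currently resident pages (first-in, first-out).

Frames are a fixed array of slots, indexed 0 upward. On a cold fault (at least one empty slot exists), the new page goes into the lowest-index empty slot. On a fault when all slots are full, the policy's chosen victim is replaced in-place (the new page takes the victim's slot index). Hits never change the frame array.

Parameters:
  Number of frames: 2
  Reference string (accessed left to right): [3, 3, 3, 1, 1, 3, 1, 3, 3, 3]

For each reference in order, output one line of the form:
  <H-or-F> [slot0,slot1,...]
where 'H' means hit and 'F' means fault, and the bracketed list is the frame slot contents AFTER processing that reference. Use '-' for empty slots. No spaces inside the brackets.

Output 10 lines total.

F [3,-]
H [3,-]
H [3,-]
F [3,1]
H [3,1]
H [3,1]
H [3,1]
H [3,1]
H [3,1]
H [3,1]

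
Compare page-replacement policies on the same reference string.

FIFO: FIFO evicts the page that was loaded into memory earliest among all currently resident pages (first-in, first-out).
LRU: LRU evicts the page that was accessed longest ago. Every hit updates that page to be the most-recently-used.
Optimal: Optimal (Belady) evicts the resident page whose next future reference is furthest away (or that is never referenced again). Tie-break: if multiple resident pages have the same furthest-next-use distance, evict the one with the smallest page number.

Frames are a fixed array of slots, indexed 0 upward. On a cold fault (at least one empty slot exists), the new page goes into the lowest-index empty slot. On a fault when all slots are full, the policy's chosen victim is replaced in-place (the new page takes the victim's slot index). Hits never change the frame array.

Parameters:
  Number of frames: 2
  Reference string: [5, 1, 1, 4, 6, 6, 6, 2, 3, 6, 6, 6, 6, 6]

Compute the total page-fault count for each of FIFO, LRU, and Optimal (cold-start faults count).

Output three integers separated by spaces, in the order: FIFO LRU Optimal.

Answer: 7 7 6

Derivation:
--- FIFO ---
  step 0: ref 5 -> FAULT, frames=[5,-] (faults so far: 1)
  step 1: ref 1 -> FAULT, frames=[5,1] (faults so far: 2)
  step 2: ref 1 -> HIT, frames=[5,1] (faults so far: 2)
  step 3: ref 4 -> FAULT, evict 5, frames=[4,1] (faults so far: 3)
  step 4: ref 6 -> FAULT, evict 1, frames=[4,6] (faults so far: 4)
  step 5: ref 6 -> HIT, frames=[4,6] (faults so far: 4)
  step 6: ref 6 -> HIT, frames=[4,6] (faults so far: 4)
  step 7: ref 2 -> FAULT, evict 4, frames=[2,6] (faults so far: 5)
  step 8: ref 3 -> FAULT, evict 6, frames=[2,3] (faults so far: 6)
  step 9: ref 6 -> FAULT, evict 2, frames=[6,3] (faults so far: 7)
  step 10: ref 6 -> HIT, frames=[6,3] (faults so far: 7)
  step 11: ref 6 -> HIT, frames=[6,3] (faults so far: 7)
  step 12: ref 6 -> HIT, frames=[6,3] (faults so far: 7)
  step 13: ref 6 -> HIT, frames=[6,3] (faults so far: 7)
  FIFO total faults: 7
--- LRU ---
  step 0: ref 5 -> FAULT, frames=[5,-] (faults so far: 1)
  step 1: ref 1 -> FAULT, frames=[5,1] (faults so far: 2)
  step 2: ref 1 -> HIT, frames=[5,1] (faults so far: 2)
  step 3: ref 4 -> FAULT, evict 5, frames=[4,1] (faults so far: 3)
  step 4: ref 6 -> FAULT, evict 1, frames=[4,6] (faults so far: 4)
  step 5: ref 6 -> HIT, frames=[4,6] (faults so far: 4)
  step 6: ref 6 -> HIT, frames=[4,6] (faults so far: 4)
  step 7: ref 2 -> FAULT, evict 4, frames=[2,6] (faults so far: 5)
  step 8: ref 3 -> FAULT, evict 6, frames=[2,3] (faults so far: 6)
  step 9: ref 6 -> FAULT, evict 2, frames=[6,3] (faults so far: 7)
  step 10: ref 6 -> HIT, frames=[6,3] (faults so far: 7)
  step 11: ref 6 -> HIT, frames=[6,3] (faults so far: 7)
  step 12: ref 6 -> HIT, frames=[6,3] (faults so far: 7)
  step 13: ref 6 -> HIT, frames=[6,3] (faults so far: 7)
  LRU total faults: 7
--- Optimal ---
  step 0: ref 5 -> FAULT, frames=[5,-] (faults so far: 1)
  step 1: ref 1 -> FAULT, frames=[5,1] (faults so far: 2)
  step 2: ref 1 -> HIT, frames=[5,1] (faults so far: 2)
  step 3: ref 4 -> FAULT, evict 1, frames=[5,4] (faults so far: 3)
  step 4: ref 6 -> FAULT, evict 4, frames=[5,6] (faults so far: 4)
  step 5: ref 6 -> HIT, frames=[5,6] (faults so far: 4)
  step 6: ref 6 -> HIT, frames=[5,6] (faults so far: 4)
  step 7: ref 2 -> FAULT, evict 5, frames=[2,6] (faults so far: 5)
  step 8: ref 3 -> FAULT, evict 2, frames=[3,6] (faults so far: 6)
  step 9: ref 6 -> HIT, frames=[3,6] (faults so far: 6)
  step 10: ref 6 -> HIT, frames=[3,6] (faults so far: 6)
  step 11: ref 6 -> HIT, frames=[3,6] (faults so far: 6)
  step 12: ref 6 -> HIT, frames=[3,6] (faults so far: 6)
  step 13: ref 6 -> HIT, frames=[3,6] (faults so far: 6)
  Optimal total faults: 6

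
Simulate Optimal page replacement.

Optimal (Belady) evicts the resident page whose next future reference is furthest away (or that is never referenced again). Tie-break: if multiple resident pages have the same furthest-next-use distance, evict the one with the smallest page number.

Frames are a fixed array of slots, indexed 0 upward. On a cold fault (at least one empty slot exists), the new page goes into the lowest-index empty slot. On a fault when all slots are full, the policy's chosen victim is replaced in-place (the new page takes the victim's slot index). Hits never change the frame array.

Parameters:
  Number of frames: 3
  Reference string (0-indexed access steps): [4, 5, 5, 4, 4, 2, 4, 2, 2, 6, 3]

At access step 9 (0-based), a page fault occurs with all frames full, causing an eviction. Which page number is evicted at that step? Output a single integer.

Answer: 2

Derivation:
Step 0: ref 4 -> FAULT, frames=[4,-,-]
Step 1: ref 5 -> FAULT, frames=[4,5,-]
Step 2: ref 5 -> HIT, frames=[4,5,-]
Step 3: ref 4 -> HIT, frames=[4,5,-]
Step 4: ref 4 -> HIT, frames=[4,5,-]
Step 5: ref 2 -> FAULT, frames=[4,5,2]
Step 6: ref 4 -> HIT, frames=[4,5,2]
Step 7: ref 2 -> HIT, frames=[4,5,2]
Step 8: ref 2 -> HIT, frames=[4,5,2]
Step 9: ref 6 -> FAULT, evict 2, frames=[4,5,6]
At step 9: evicted page 2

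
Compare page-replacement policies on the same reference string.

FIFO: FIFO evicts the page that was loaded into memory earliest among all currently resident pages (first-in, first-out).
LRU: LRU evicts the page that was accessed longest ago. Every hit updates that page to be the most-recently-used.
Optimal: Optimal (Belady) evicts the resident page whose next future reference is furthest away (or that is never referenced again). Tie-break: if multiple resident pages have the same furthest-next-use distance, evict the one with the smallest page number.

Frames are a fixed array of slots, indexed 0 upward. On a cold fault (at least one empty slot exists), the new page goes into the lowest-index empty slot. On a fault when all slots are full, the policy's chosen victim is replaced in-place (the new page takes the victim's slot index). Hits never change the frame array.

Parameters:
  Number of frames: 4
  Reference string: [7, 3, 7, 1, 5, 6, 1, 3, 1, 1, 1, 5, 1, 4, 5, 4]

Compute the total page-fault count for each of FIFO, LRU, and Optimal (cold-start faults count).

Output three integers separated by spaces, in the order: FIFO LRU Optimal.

Answer: 6 7 6

Derivation:
--- FIFO ---
  step 0: ref 7 -> FAULT, frames=[7,-,-,-] (faults so far: 1)
  step 1: ref 3 -> FAULT, frames=[7,3,-,-] (faults so far: 2)
  step 2: ref 7 -> HIT, frames=[7,3,-,-] (faults so far: 2)
  step 3: ref 1 -> FAULT, frames=[7,3,1,-] (faults so far: 3)
  step 4: ref 5 -> FAULT, frames=[7,3,1,5] (faults so far: 4)
  step 5: ref 6 -> FAULT, evict 7, frames=[6,3,1,5] (faults so far: 5)
  step 6: ref 1 -> HIT, frames=[6,3,1,5] (faults so far: 5)
  step 7: ref 3 -> HIT, frames=[6,3,1,5] (faults so far: 5)
  step 8: ref 1 -> HIT, frames=[6,3,1,5] (faults so far: 5)
  step 9: ref 1 -> HIT, frames=[6,3,1,5] (faults so far: 5)
  step 10: ref 1 -> HIT, frames=[6,3,1,5] (faults so far: 5)
  step 11: ref 5 -> HIT, frames=[6,3,1,5] (faults so far: 5)
  step 12: ref 1 -> HIT, frames=[6,3,1,5] (faults so far: 5)
  step 13: ref 4 -> FAULT, evict 3, frames=[6,4,1,5] (faults so far: 6)
  step 14: ref 5 -> HIT, frames=[6,4,1,5] (faults so far: 6)
  step 15: ref 4 -> HIT, frames=[6,4,1,5] (faults so far: 6)
  FIFO total faults: 6
--- LRU ---
  step 0: ref 7 -> FAULT, frames=[7,-,-,-] (faults so far: 1)
  step 1: ref 3 -> FAULT, frames=[7,3,-,-] (faults so far: 2)
  step 2: ref 7 -> HIT, frames=[7,3,-,-] (faults so far: 2)
  step 3: ref 1 -> FAULT, frames=[7,3,1,-] (faults so far: 3)
  step 4: ref 5 -> FAULT, frames=[7,3,1,5] (faults so far: 4)
  step 5: ref 6 -> FAULT, evict 3, frames=[7,6,1,5] (faults so far: 5)
  step 6: ref 1 -> HIT, frames=[7,6,1,5] (faults so far: 5)
  step 7: ref 3 -> FAULT, evict 7, frames=[3,6,1,5] (faults so far: 6)
  step 8: ref 1 -> HIT, frames=[3,6,1,5] (faults so far: 6)
  step 9: ref 1 -> HIT, frames=[3,6,1,5] (faults so far: 6)
  step 10: ref 1 -> HIT, frames=[3,6,1,5] (faults so far: 6)
  step 11: ref 5 -> HIT, frames=[3,6,1,5] (faults so far: 6)
  step 12: ref 1 -> HIT, frames=[3,6,1,5] (faults so far: 6)
  step 13: ref 4 -> FAULT, evict 6, frames=[3,4,1,5] (faults so far: 7)
  step 14: ref 5 -> HIT, frames=[3,4,1,5] (faults so far: 7)
  step 15: ref 4 -> HIT, frames=[3,4,1,5] (faults so far: 7)
  LRU total faults: 7
--- Optimal ---
  step 0: ref 7 -> FAULT, frames=[7,-,-,-] (faults so far: 1)
  step 1: ref 3 -> FAULT, frames=[7,3,-,-] (faults so far: 2)
  step 2: ref 7 -> HIT, frames=[7,3,-,-] (faults so far: 2)
  step 3: ref 1 -> FAULT, frames=[7,3,1,-] (faults so far: 3)
  step 4: ref 5 -> FAULT, frames=[7,3,1,5] (faults so far: 4)
  step 5: ref 6 -> FAULT, evict 7, frames=[6,3,1,5] (faults so far: 5)
  step 6: ref 1 -> HIT, frames=[6,3,1,5] (faults so far: 5)
  step 7: ref 3 -> HIT, frames=[6,3,1,5] (faults so far: 5)
  step 8: ref 1 -> HIT, frames=[6,3,1,5] (faults so far: 5)
  step 9: ref 1 -> HIT, frames=[6,3,1,5] (faults so far: 5)
  step 10: ref 1 -> HIT, frames=[6,3,1,5] (faults so far: 5)
  step 11: ref 5 -> HIT, frames=[6,3,1,5] (faults so far: 5)
  step 12: ref 1 -> HIT, frames=[6,3,1,5] (faults so far: 5)
  step 13: ref 4 -> FAULT, evict 1, frames=[6,3,4,5] (faults so far: 6)
  step 14: ref 5 -> HIT, frames=[6,3,4,5] (faults so far: 6)
  step 15: ref 4 -> HIT, frames=[6,3,4,5] (faults so far: 6)
  Optimal total faults: 6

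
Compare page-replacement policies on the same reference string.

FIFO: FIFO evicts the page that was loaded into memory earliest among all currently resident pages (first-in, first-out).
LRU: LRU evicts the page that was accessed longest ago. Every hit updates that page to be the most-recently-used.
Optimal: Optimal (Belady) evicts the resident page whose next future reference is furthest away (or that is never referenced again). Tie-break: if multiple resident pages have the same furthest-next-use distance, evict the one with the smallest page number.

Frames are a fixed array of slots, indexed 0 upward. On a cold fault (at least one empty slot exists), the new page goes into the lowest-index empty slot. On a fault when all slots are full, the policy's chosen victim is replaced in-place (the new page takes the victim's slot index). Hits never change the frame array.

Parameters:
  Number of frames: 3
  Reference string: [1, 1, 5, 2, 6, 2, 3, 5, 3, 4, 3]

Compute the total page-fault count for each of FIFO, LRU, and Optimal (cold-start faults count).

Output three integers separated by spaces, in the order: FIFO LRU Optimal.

--- FIFO ---
  step 0: ref 1 -> FAULT, frames=[1,-,-] (faults so far: 1)
  step 1: ref 1 -> HIT, frames=[1,-,-] (faults so far: 1)
  step 2: ref 5 -> FAULT, frames=[1,5,-] (faults so far: 2)
  step 3: ref 2 -> FAULT, frames=[1,5,2] (faults so far: 3)
  step 4: ref 6 -> FAULT, evict 1, frames=[6,5,2] (faults so far: 4)
  step 5: ref 2 -> HIT, frames=[6,5,2] (faults so far: 4)
  step 6: ref 3 -> FAULT, evict 5, frames=[6,3,2] (faults so far: 5)
  step 7: ref 5 -> FAULT, evict 2, frames=[6,3,5] (faults so far: 6)
  step 8: ref 3 -> HIT, frames=[6,3,5] (faults so far: 6)
  step 9: ref 4 -> FAULT, evict 6, frames=[4,3,5] (faults so far: 7)
  step 10: ref 3 -> HIT, frames=[4,3,5] (faults so far: 7)
  FIFO total faults: 7
--- LRU ---
  step 0: ref 1 -> FAULT, frames=[1,-,-] (faults so far: 1)
  step 1: ref 1 -> HIT, frames=[1,-,-] (faults so far: 1)
  step 2: ref 5 -> FAULT, frames=[1,5,-] (faults so far: 2)
  step 3: ref 2 -> FAULT, frames=[1,5,2] (faults so far: 3)
  step 4: ref 6 -> FAULT, evict 1, frames=[6,5,2] (faults so far: 4)
  step 5: ref 2 -> HIT, frames=[6,5,2] (faults so far: 4)
  step 6: ref 3 -> FAULT, evict 5, frames=[6,3,2] (faults so far: 5)
  step 7: ref 5 -> FAULT, evict 6, frames=[5,3,2] (faults so far: 6)
  step 8: ref 3 -> HIT, frames=[5,3,2] (faults so far: 6)
  step 9: ref 4 -> FAULT, evict 2, frames=[5,3,4] (faults so far: 7)
  step 10: ref 3 -> HIT, frames=[5,3,4] (faults so far: 7)
  LRU total faults: 7
--- Optimal ---
  step 0: ref 1 -> FAULT, frames=[1,-,-] (faults so far: 1)
  step 1: ref 1 -> HIT, frames=[1,-,-] (faults so far: 1)
  step 2: ref 5 -> FAULT, frames=[1,5,-] (faults so far: 2)
  step 3: ref 2 -> FAULT, frames=[1,5,2] (faults so far: 3)
  step 4: ref 6 -> FAULT, evict 1, frames=[6,5,2] (faults so far: 4)
  step 5: ref 2 -> HIT, frames=[6,5,2] (faults so far: 4)
  step 6: ref 3 -> FAULT, evict 2, frames=[6,5,3] (faults so far: 5)
  step 7: ref 5 -> HIT, frames=[6,5,3] (faults so far: 5)
  step 8: ref 3 -> HIT, frames=[6,5,3] (faults so far: 5)
  step 9: ref 4 -> FAULT, evict 5, frames=[6,4,3] (faults so far: 6)
  step 10: ref 3 -> HIT, frames=[6,4,3] (faults so far: 6)
  Optimal total faults: 6

Answer: 7 7 6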